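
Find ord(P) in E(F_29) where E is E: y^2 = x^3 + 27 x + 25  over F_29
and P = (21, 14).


Compute successive multiples of P until we hit O:
  1P = (21, 14)
  2P = (11, 0)
  3P = (21, 15)
  4P = O

ord(P) = 4


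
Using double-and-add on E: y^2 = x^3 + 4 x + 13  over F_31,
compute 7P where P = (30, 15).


k = 7 = 111_2 (binary, LSB first: 111)
Double-and-add from P = (30, 15):
  bit 0 = 1: acc = O + (30, 15) = (30, 15)
  bit 1 = 1: acc = (30, 15) + (20, 8) = (19, 2)
  bit 2 = 1: acc = (19, 2) + (29, 20) = (16, 22)

7P = (16, 22)


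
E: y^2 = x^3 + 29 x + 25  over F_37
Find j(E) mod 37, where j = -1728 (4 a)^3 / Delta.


Delta = -16(4 a^3 + 27 b^2) mod 37 = 12
-1728 * (4 a)^3 = -1728 * (4*29)^3 mod 37 = 6
j = 6 * 12^(-1) mod 37 = 19

j = 19 (mod 37)


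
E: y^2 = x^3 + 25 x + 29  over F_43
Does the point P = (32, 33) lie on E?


Check whether y^2 = x^3 + 25 x + 29 (mod 43) for (x, y) = (32, 33).
LHS: y^2 = 33^2 mod 43 = 14
RHS: x^3 + 25 x + 29 = 32^3 + 25*32 + 29 mod 43 = 14
LHS = RHS

Yes, on the curve


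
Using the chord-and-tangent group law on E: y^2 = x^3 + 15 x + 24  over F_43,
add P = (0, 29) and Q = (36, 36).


P != Q, so use the chord formula.
s = (y2 - y1) / (x2 - x1) = (7) / (36) mod 43 = 42
x3 = s^2 - x1 - x2 mod 43 = 42^2 - 0 - 36 = 8
y3 = s (x1 - x3) - y1 mod 43 = 42 * (0 - 8) - 29 = 22

P + Q = (8, 22)


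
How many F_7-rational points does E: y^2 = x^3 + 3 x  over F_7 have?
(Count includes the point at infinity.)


For each x in F_7, count y with y^2 = x^3 + 3 x + 0 mod 7:
  x = 0: RHS = 0, y in [0]  -> 1 point(s)
  x = 1: RHS = 4, y in [2, 5]  -> 2 point(s)
  x = 2: RHS = 0, y in [0]  -> 1 point(s)
  x = 3: RHS = 1, y in [1, 6]  -> 2 point(s)
  x = 5: RHS = 0, y in [0]  -> 1 point(s)
Affine points: 7. Add the point at infinity: total = 8.

#E(F_7) = 8


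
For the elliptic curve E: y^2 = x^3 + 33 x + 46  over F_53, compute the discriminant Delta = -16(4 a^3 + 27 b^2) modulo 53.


4 a^3 + 27 b^2 = 4*33^3 + 27*46^2 = 143748 + 57132 = 200880
Delta = -16 * (200880) = -3214080
Delta mod 53 = 52

Delta = 52 (mod 53)


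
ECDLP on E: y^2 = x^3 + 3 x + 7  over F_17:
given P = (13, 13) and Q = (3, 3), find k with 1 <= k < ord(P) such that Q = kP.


Enumerate multiples of P until we hit Q = (3, 3):
  1P = (13, 13)
  2P = (8, 4)
  3P = (4, 10)
  4P = (2, 2)
  5P = (3, 14)
  6P = (9, 7)
  7P = (10, 0)
  8P = (9, 10)
  9P = (3, 3)
Match found at i = 9.

k = 9


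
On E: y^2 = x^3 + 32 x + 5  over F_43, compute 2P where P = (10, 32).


Doubling: s = (3 x1^2 + a) / (2 y1)
s = (3*10^2 + 32) / (2*32) mod 43 = 24
x3 = s^2 - 2 x1 mod 43 = 24^2 - 2*10 = 40
y3 = s (x1 - x3) - y1 mod 43 = 24 * (10 - 40) - 32 = 22

2P = (40, 22)


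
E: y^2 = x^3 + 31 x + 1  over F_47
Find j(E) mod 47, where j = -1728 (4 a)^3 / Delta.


Delta = -16(4 a^3 + 27 b^2) mod 47 = 16
-1728 * (4 a)^3 = -1728 * (4*31)^3 mod 47 = 7
j = 7 * 16^(-1) mod 47 = 21

j = 21 (mod 47)


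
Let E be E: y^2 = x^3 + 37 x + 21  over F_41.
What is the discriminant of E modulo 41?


4 a^3 + 27 b^2 = 4*37^3 + 27*21^2 = 202612 + 11907 = 214519
Delta = -16 * (214519) = -3432304
Delta mod 41 = 11

Delta = 11 (mod 41)


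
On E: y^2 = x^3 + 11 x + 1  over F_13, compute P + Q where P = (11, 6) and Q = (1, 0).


P != Q, so use the chord formula.
s = (y2 - y1) / (x2 - x1) = (7) / (3) mod 13 = 11
x3 = s^2 - x1 - x2 mod 13 = 11^2 - 11 - 1 = 5
y3 = s (x1 - x3) - y1 mod 13 = 11 * (11 - 5) - 6 = 8

P + Q = (5, 8)


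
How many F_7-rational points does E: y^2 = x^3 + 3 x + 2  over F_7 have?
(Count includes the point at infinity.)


For each x in F_7, count y with y^2 = x^3 + 3 x + 2 mod 7:
  x = 0: RHS = 2, y in [3, 4]  -> 2 point(s)
  x = 2: RHS = 2, y in [3, 4]  -> 2 point(s)
  x = 4: RHS = 1, y in [1, 6]  -> 2 point(s)
  x = 5: RHS = 2, y in [3, 4]  -> 2 point(s)
Affine points: 8. Add the point at infinity: total = 9.

#E(F_7) = 9


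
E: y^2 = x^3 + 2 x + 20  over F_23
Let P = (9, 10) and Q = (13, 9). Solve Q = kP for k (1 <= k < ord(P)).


Enumerate multiples of P until we hit Q = (13, 9):
  1P = (9, 10)
  2P = (7, 3)
  3P = (2, 3)
  4P = (13, 9)
Match found at i = 4.

k = 4


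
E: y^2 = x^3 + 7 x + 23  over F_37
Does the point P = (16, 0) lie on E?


Check whether y^2 = x^3 + 7 x + 23 (mod 37) for (x, y) = (16, 0).
LHS: y^2 = 0^2 mod 37 = 0
RHS: x^3 + 7 x + 23 = 16^3 + 7*16 + 23 mod 37 = 13
LHS != RHS

No, not on the curve


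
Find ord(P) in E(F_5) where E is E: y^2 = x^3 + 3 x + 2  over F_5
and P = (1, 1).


Compute successive multiples of P until we hit O:
  1P = (1, 1)
  2P = (2, 1)
  3P = (2, 4)
  4P = (1, 4)
  5P = O

ord(P) = 5


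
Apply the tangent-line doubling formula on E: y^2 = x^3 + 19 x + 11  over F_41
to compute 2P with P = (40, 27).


Doubling: s = (3 x1^2 + a) / (2 y1)
s = (3*40^2 + 19) / (2*27) mod 41 = 8
x3 = s^2 - 2 x1 mod 41 = 8^2 - 2*40 = 25
y3 = s (x1 - x3) - y1 mod 41 = 8 * (40 - 25) - 27 = 11

2P = (25, 11)


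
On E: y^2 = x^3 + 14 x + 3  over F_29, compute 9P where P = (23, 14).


k = 9 = 1001_2 (binary, LSB first: 1001)
Double-and-add from P = (23, 14):
  bit 0 = 1: acc = O + (23, 14) = (23, 14)
  bit 1 = 0: acc unchanged = (23, 14)
  bit 2 = 0: acc unchanged = (23, 14)
  bit 3 = 1: acc = (23, 14) + (4, 23) = (6, 10)

9P = (6, 10)


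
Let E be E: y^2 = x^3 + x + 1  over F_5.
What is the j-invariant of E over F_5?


Delta = -16(4 a^3 + 27 b^2) mod 5 = 4
-1728 * (4 a)^3 = -1728 * (4*1)^3 mod 5 = 3
j = 3 * 4^(-1) mod 5 = 2

j = 2 (mod 5)


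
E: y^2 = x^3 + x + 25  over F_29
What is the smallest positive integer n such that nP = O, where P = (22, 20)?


Compute successive multiples of P until we hit O:
  1P = (22, 20)
  2P = (10, 7)
  3P = (2, 21)
  4P = (0, 5)
  5P = (11, 2)
  6P = (26, 13)
  7P = (4, 21)
  8P = (9, 26)
  ... (continuing to 33P)
  33P = O

ord(P) = 33


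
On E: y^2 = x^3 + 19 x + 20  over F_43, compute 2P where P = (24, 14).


Doubling: s = (3 x1^2 + a) / (2 y1)
s = (3*24^2 + 19) / (2*14) mod 43 = 24
x3 = s^2 - 2 x1 mod 43 = 24^2 - 2*24 = 12
y3 = s (x1 - x3) - y1 mod 43 = 24 * (24 - 12) - 14 = 16

2P = (12, 16)


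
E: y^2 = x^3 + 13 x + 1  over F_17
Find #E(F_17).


For each x in F_17, count y with y^2 = x^3 + 13 x + 1 mod 17:
  x = 0: RHS = 1, y in [1, 16]  -> 2 point(s)
  x = 1: RHS = 15, y in [7, 10]  -> 2 point(s)
  x = 2: RHS = 1, y in [1, 16]  -> 2 point(s)
  x = 3: RHS = 16, y in [4, 13]  -> 2 point(s)
  x = 4: RHS = 15, y in [7, 10]  -> 2 point(s)
  x = 5: RHS = 4, y in [2, 15]  -> 2 point(s)
  x = 10: RHS = 9, y in [3, 14]  -> 2 point(s)
  x = 11: RHS = 13, y in [8, 9]  -> 2 point(s)
  x = 12: RHS = 15, y in [7, 10]  -> 2 point(s)
  x = 13: RHS = 4, y in [2, 15]  -> 2 point(s)
  x = 15: RHS = 1, y in [1, 16]  -> 2 point(s)
  x = 16: RHS = 4, y in [2, 15]  -> 2 point(s)
Affine points: 24. Add the point at infinity: total = 25.

#E(F_17) = 25


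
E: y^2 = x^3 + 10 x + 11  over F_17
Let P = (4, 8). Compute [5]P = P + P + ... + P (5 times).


k = 5 = 101_2 (binary, LSB first: 101)
Double-and-add from P = (4, 8):
  bit 0 = 1: acc = O + (4, 8) = (4, 8)
  bit 1 = 0: acc unchanged = (4, 8)
  bit 2 = 1: acc = (4, 8) + (16, 0) = (5, 4)

5P = (5, 4)


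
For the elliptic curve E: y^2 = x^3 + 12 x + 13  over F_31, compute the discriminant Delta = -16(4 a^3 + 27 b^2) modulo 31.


4 a^3 + 27 b^2 = 4*12^3 + 27*13^2 = 6912 + 4563 = 11475
Delta = -16 * (11475) = -183600
Delta mod 31 = 13

Delta = 13 (mod 31)


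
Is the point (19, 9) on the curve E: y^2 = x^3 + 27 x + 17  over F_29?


Check whether y^2 = x^3 + 27 x + 17 (mod 29) for (x, y) = (19, 9).
LHS: y^2 = 9^2 mod 29 = 23
RHS: x^3 + 27 x + 17 = 19^3 + 27*19 + 17 mod 29 = 23
LHS = RHS

Yes, on the curve


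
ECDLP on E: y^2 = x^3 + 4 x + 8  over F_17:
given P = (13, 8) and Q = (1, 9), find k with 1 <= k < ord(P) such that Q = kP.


Enumerate multiples of P until we hit Q = (1, 9):
  1P = (13, 8)
  2P = (9, 5)
  3P = (3, 8)
  4P = (1, 9)
Match found at i = 4.

k = 4


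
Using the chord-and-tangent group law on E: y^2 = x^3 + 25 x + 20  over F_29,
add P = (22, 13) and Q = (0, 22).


P != Q, so use the chord formula.
s = (y2 - y1) / (x2 - x1) = (9) / (7) mod 29 = 22
x3 = s^2 - x1 - x2 mod 29 = 22^2 - 22 - 0 = 27
y3 = s (x1 - x3) - y1 mod 29 = 22 * (22 - 27) - 13 = 22

P + Q = (27, 22)


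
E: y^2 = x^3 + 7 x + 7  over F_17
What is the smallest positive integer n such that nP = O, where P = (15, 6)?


Compute successive multiples of P until we hit O:
  1P = (15, 6)
  2P = (13, 0)
  3P = (15, 11)
  4P = O

ord(P) = 4


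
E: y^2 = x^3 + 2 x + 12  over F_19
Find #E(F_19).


For each x in F_19, count y with y^2 = x^3 + 2 x + 12 mod 19:
  x = 2: RHS = 5, y in [9, 10]  -> 2 point(s)
  x = 3: RHS = 7, y in [8, 11]  -> 2 point(s)
  x = 10: RHS = 6, y in [5, 14]  -> 2 point(s)
  x = 11: RHS = 16, y in [4, 15]  -> 2 point(s)
  x = 12: RHS = 16, y in [4, 15]  -> 2 point(s)
  x = 15: RHS = 16, y in [4, 15]  -> 2 point(s)
  x = 16: RHS = 17, y in [6, 13]  -> 2 point(s)
  x = 17: RHS = 0, y in [0]  -> 1 point(s)
  x = 18: RHS = 9, y in [3, 16]  -> 2 point(s)
Affine points: 17. Add the point at infinity: total = 18.

#E(F_19) = 18


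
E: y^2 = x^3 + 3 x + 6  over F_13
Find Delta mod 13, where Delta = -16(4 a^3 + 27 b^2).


4 a^3 + 27 b^2 = 4*3^3 + 27*6^2 = 108 + 972 = 1080
Delta = -16 * (1080) = -17280
Delta mod 13 = 10

Delta = 10 (mod 13)


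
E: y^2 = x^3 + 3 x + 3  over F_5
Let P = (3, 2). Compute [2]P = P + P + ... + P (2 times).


k = 2 = 10_2 (binary, LSB first: 01)
Double-and-add from P = (3, 2):
  bit 0 = 0: acc unchanged = O
  bit 1 = 1: acc = O + (4, 3) = (4, 3)

2P = (4, 3)


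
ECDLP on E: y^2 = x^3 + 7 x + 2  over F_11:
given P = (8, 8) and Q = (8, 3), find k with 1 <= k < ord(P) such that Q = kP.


Enumerate multiples of P until we hit Q = (8, 3):
  1P = (8, 8)
  2P = (10, 7)
  3P = (7, 8)
  4P = (7, 3)
  5P = (10, 4)
  6P = (8, 3)
Match found at i = 6.

k = 6


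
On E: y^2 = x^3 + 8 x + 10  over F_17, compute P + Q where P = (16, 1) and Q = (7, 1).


P != Q, so use the chord formula.
s = (y2 - y1) / (x2 - x1) = (0) / (8) mod 17 = 0
x3 = s^2 - x1 - x2 mod 17 = 0^2 - 16 - 7 = 11
y3 = s (x1 - x3) - y1 mod 17 = 0 * (16 - 11) - 1 = 16

P + Q = (11, 16)


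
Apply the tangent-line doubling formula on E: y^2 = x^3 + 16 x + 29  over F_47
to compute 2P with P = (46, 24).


Doubling: s = (3 x1^2 + a) / (2 y1)
s = (3*46^2 + 16) / (2*24) mod 47 = 19
x3 = s^2 - 2 x1 mod 47 = 19^2 - 2*46 = 34
y3 = s (x1 - x3) - y1 mod 47 = 19 * (46 - 34) - 24 = 16

2P = (34, 16)


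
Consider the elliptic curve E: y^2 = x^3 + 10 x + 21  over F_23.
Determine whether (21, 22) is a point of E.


Check whether y^2 = x^3 + 10 x + 21 (mod 23) for (x, y) = (21, 22).
LHS: y^2 = 22^2 mod 23 = 1
RHS: x^3 + 10 x + 21 = 21^3 + 10*21 + 21 mod 23 = 16
LHS != RHS

No, not on the curve


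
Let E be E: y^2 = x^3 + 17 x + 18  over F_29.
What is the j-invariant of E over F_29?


Delta = -16(4 a^3 + 27 b^2) mod 29 = 1
-1728 * (4 a)^3 = -1728 * (4*17)^3 mod 29 = 23
j = 23 * 1^(-1) mod 29 = 23

j = 23 (mod 29)


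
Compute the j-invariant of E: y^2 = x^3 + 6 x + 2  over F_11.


Delta = -16(4 a^3 + 27 b^2) mod 11 = 2
-1728 * (4 a)^3 = -1728 * (4*6)^3 mod 11 = 3
j = 3 * 2^(-1) mod 11 = 7

j = 7 (mod 11)


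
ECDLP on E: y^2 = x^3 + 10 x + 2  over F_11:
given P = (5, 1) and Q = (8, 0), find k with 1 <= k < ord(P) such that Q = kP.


Enumerate multiples of P until we hit Q = (8, 0):
  1P = (5, 1)
  2P = (6, 6)
  3P = (3, 9)
  4P = (8, 0)
Match found at i = 4.

k = 4


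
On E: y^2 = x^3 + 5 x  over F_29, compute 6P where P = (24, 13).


k = 6 = 110_2 (binary, LSB first: 011)
Double-and-add from P = (24, 13):
  bit 0 = 0: acc unchanged = O
  bit 1 = 1: acc = O + (9, 22) = (9, 22)
  bit 2 = 1: acc = (9, 22) + (20, 3) = (20, 26)

6P = (20, 26)


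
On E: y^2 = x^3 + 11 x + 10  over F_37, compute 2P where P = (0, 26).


Doubling: s = (3 x1^2 + a) / (2 y1)
s = (3*0^2 + 11) / (2*26) mod 37 = 18
x3 = s^2 - 2 x1 mod 37 = 18^2 - 2*0 = 28
y3 = s (x1 - x3) - y1 mod 37 = 18 * (0 - 28) - 26 = 25

2P = (28, 25)


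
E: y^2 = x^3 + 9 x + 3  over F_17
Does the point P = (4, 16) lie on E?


Check whether y^2 = x^3 + 9 x + 3 (mod 17) for (x, y) = (4, 16).
LHS: y^2 = 16^2 mod 17 = 1
RHS: x^3 + 9 x + 3 = 4^3 + 9*4 + 3 mod 17 = 1
LHS = RHS

Yes, on the curve


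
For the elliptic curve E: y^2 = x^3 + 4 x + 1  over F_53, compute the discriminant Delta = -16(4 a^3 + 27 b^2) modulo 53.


4 a^3 + 27 b^2 = 4*4^3 + 27*1^2 = 256 + 27 = 283
Delta = -16 * (283) = -4528
Delta mod 53 = 30

Delta = 30 (mod 53)


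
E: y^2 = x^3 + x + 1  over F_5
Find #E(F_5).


For each x in F_5, count y with y^2 = x^3 + 1 x + 1 mod 5:
  x = 0: RHS = 1, y in [1, 4]  -> 2 point(s)
  x = 2: RHS = 1, y in [1, 4]  -> 2 point(s)
  x = 3: RHS = 1, y in [1, 4]  -> 2 point(s)
  x = 4: RHS = 4, y in [2, 3]  -> 2 point(s)
Affine points: 8. Add the point at infinity: total = 9.

#E(F_5) = 9


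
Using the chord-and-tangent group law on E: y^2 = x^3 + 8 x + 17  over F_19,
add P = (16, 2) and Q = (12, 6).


P != Q, so use the chord formula.
s = (y2 - y1) / (x2 - x1) = (4) / (15) mod 19 = 18
x3 = s^2 - x1 - x2 mod 19 = 18^2 - 16 - 12 = 11
y3 = s (x1 - x3) - y1 mod 19 = 18 * (16 - 11) - 2 = 12

P + Q = (11, 12)


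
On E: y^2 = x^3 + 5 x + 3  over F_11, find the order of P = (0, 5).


Compute successive multiples of P until we hit O:
  1P = (0, 5)
  2P = (3, 10)
  3P = (1, 8)
  4P = (8, 4)
  5P = (8, 7)
  6P = (1, 3)
  7P = (3, 1)
  8P = (0, 6)
  ... (continuing to 9P)
  9P = O

ord(P) = 9


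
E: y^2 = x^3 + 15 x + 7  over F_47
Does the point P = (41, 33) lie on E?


Check whether y^2 = x^3 + 15 x + 7 (mod 47) for (x, y) = (41, 33).
LHS: y^2 = 33^2 mod 47 = 8
RHS: x^3 + 15 x + 7 = 41^3 + 15*41 + 7 mod 47 = 30
LHS != RHS

No, not on the curve


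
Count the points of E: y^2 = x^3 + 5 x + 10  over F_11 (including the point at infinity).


For each x in F_11, count y with y^2 = x^3 + 5 x + 10 mod 11:
  x = 1: RHS = 5, y in [4, 7]  -> 2 point(s)
  x = 6: RHS = 3, y in [5, 6]  -> 2 point(s)
  x = 7: RHS = 3, y in [5, 6]  -> 2 point(s)
  x = 8: RHS = 1, y in [1, 10]  -> 2 point(s)
  x = 9: RHS = 3, y in [5, 6]  -> 2 point(s)
  x = 10: RHS = 4, y in [2, 9]  -> 2 point(s)
Affine points: 12. Add the point at infinity: total = 13.

#E(F_11) = 13


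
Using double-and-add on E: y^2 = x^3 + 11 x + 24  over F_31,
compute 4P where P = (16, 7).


k = 4 = 100_2 (binary, LSB first: 001)
Double-and-add from P = (16, 7):
  bit 0 = 0: acc unchanged = O
  bit 1 = 0: acc unchanged = O
  bit 2 = 1: acc = O + (24, 21) = (24, 21)

4P = (24, 21)


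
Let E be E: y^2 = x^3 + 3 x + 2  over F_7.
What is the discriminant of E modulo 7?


4 a^3 + 27 b^2 = 4*3^3 + 27*2^2 = 108 + 108 = 216
Delta = -16 * (216) = -3456
Delta mod 7 = 2

Delta = 2 (mod 7)


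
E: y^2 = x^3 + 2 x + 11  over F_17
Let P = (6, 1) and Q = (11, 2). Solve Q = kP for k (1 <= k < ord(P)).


Enumerate multiples of P until we hit Q = (11, 2):
  1P = (6, 1)
  2P = (4, 7)
  3P = (16, 12)
  4P = (11, 2)
Match found at i = 4.

k = 4


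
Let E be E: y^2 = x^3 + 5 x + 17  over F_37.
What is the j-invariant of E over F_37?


Delta = -16(4 a^3 + 27 b^2) mod 37 = 19
-1728 * (4 a)^3 = -1728 * (4*5)^3 mod 37 = 14
j = 14 * 19^(-1) mod 37 = 28

j = 28 (mod 37)


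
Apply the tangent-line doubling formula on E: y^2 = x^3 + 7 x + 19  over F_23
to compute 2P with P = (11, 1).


Doubling: s = (3 x1^2 + a) / (2 y1)
s = (3*11^2 + 7) / (2*1) mod 23 = 1
x3 = s^2 - 2 x1 mod 23 = 1^2 - 2*11 = 2
y3 = s (x1 - x3) - y1 mod 23 = 1 * (11 - 2) - 1 = 8

2P = (2, 8)


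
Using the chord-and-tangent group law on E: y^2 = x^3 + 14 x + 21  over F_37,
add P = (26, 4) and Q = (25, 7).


P != Q, so use the chord formula.
s = (y2 - y1) / (x2 - x1) = (3) / (36) mod 37 = 34
x3 = s^2 - x1 - x2 mod 37 = 34^2 - 26 - 25 = 32
y3 = s (x1 - x3) - y1 mod 37 = 34 * (26 - 32) - 4 = 14

P + Q = (32, 14)


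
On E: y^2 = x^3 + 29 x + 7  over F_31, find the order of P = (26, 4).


Compute successive multiples of P until we hit O:
  1P = (26, 4)
  2P = (24, 22)
  3P = (0, 10)
  4P = (30, 16)
  5P = (15, 29)
  6P = (9, 25)
  7P = (6, 26)
  8P = (3, 11)
  ... (continuing to 40P)
  40P = O

ord(P) = 40


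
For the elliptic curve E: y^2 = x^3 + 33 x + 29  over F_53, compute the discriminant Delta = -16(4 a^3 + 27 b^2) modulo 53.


4 a^3 + 27 b^2 = 4*33^3 + 27*29^2 = 143748 + 22707 = 166455
Delta = -16 * (166455) = -2663280
Delta mod 53 = 23

Delta = 23 (mod 53)


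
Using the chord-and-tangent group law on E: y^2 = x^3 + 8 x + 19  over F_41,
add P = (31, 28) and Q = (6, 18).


P != Q, so use the chord formula.
s = (y2 - y1) / (x2 - x1) = (31) / (16) mod 41 = 25
x3 = s^2 - x1 - x2 mod 41 = 25^2 - 31 - 6 = 14
y3 = s (x1 - x3) - y1 mod 41 = 25 * (31 - 14) - 28 = 28

P + Q = (14, 28)


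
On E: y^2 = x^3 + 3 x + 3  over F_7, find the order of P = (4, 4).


Compute successive multiples of P until we hit O:
  1P = (4, 4)
  2P = (3, 5)
  3P = (1, 0)
  4P = (3, 2)
  5P = (4, 3)
  6P = O

ord(P) = 6


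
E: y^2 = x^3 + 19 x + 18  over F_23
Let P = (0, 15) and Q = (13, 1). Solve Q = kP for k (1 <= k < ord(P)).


Enumerate multiples of P until we hit Q = (13, 1):
  1P = (0, 15)
  2P = (13, 22)
  3P = (19, 19)
  4P = (5, 13)
  5P = (20, 16)
  6P = (21, 15)
  7P = (2, 8)
  8P = (16, 18)
  9P = (10, 9)
  10P = (6, 7)
  11P = (6, 16)
  12P = (10, 14)
  13P = (16, 5)
  14P = (2, 15)
  15P = (21, 8)
  16P = (20, 7)
  17P = (5, 10)
  18P = (19, 4)
  19P = (13, 1)
Match found at i = 19.

k = 19


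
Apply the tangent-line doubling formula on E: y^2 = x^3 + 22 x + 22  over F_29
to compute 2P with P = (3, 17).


Doubling: s = (3 x1^2 + a) / (2 y1)
s = (3*3^2 + 22) / (2*17) mod 29 = 4
x3 = s^2 - 2 x1 mod 29 = 4^2 - 2*3 = 10
y3 = s (x1 - x3) - y1 mod 29 = 4 * (3 - 10) - 17 = 13

2P = (10, 13)


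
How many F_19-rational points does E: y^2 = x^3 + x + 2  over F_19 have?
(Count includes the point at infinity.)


For each x in F_19, count y with y^2 = x^3 + 1 x + 2 mod 19:
  x = 1: RHS = 4, y in [2, 17]  -> 2 point(s)
  x = 8: RHS = 9, y in [3, 16]  -> 2 point(s)
  x = 10: RHS = 5, y in [9, 10]  -> 2 point(s)
  x = 14: RHS = 5, y in [9, 10]  -> 2 point(s)
  x = 17: RHS = 11, y in [7, 12]  -> 2 point(s)
  x = 18: RHS = 0, y in [0]  -> 1 point(s)
Affine points: 11. Add the point at infinity: total = 12.

#E(F_19) = 12


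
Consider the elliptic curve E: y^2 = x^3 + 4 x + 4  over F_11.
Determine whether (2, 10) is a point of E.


Check whether y^2 = x^3 + 4 x + 4 (mod 11) for (x, y) = (2, 10).
LHS: y^2 = 10^2 mod 11 = 1
RHS: x^3 + 4 x + 4 = 2^3 + 4*2 + 4 mod 11 = 9
LHS != RHS

No, not on the curve


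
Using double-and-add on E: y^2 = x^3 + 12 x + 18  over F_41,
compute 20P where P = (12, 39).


k = 20 = 10100_2 (binary, LSB first: 00101)
Double-and-add from P = (12, 39):
  bit 0 = 0: acc unchanged = O
  bit 1 = 0: acc unchanged = O
  bit 2 = 1: acc = O + (16, 40) = (16, 40)
  bit 3 = 0: acc unchanged = (16, 40)
  bit 4 = 1: acc = (16, 40) + (3, 32) = (2, 38)

20P = (2, 38)


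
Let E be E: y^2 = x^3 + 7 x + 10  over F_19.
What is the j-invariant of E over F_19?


Delta = -16(4 a^3 + 27 b^2) mod 19 = 18
-1728 * (4 a)^3 = -1728 * (4*7)^3 mod 19 = 7
j = 7 * 18^(-1) mod 19 = 12

j = 12 (mod 19)


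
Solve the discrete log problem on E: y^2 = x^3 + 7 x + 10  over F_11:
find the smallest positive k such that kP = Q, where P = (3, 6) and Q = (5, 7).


Enumerate multiples of P until we hit Q = (5, 7):
  1P = (3, 6)
  2P = (6, 2)
  3P = (5, 4)
  4P = (4, 6)
  5P = (4, 5)
  6P = (5, 7)
Match found at i = 6.

k = 6


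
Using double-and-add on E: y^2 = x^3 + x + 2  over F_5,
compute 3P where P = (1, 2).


k = 3 = 11_2 (binary, LSB first: 11)
Double-and-add from P = (1, 2):
  bit 0 = 1: acc = O + (1, 2) = (1, 2)
  bit 1 = 1: acc = (1, 2) + (4, 0) = (1, 3)

3P = (1, 3)


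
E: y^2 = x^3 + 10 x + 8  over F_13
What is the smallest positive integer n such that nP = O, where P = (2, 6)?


Compute successive multiples of P until we hit O:
  1P = (2, 6)
  2P = (12, 6)
  3P = (12, 7)
  4P = (2, 7)
  5P = O

ord(P) = 5


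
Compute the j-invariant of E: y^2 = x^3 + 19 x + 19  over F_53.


Delta = -16(4 a^3 + 27 b^2) mod 53 = 50
-1728 * (4 a)^3 = -1728 * (4*19)^3 mod 53 = 47
j = 47 * 50^(-1) mod 53 = 2

j = 2 (mod 53)


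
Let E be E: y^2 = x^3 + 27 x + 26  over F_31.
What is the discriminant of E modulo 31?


4 a^3 + 27 b^2 = 4*27^3 + 27*26^2 = 78732 + 18252 = 96984
Delta = -16 * (96984) = -1551744
Delta mod 31 = 23

Delta = 23 (mod 31)


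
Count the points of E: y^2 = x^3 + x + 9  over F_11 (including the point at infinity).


For each x in F_11, count y with y^2 = x^3 + 1 x + 9 mod 11:
  x = 0: RHS = 9, y in [3, 8]  -> 2 point(s)
  x = 1: RHS = 0, y in [0]  -> 1 point(s)
  x = 4: RHS = 0, y in [0]  -> 1 point(s)
  x = 6: RHS = 0, y in [0]  -> 1 point(s)
  x = 8: RHS = 1, y in [1, 10]  -> 2 point(s)
Affine points: 7. Add the point at infinity: total = 8.

#E(F_11) = 8


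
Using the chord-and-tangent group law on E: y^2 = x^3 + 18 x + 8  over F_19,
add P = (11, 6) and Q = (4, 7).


P != Q, so use the chord formula.
s = (y2 - y1) / (x2 - x1) = (1) / (12) mod 19 = 8
x3 = s^2 - x1 - x2 mod 19 = 8^2 - 11 - 4 = 11
y3 = s (x1 - x3) - y1 mod 19 = 8 * (11 - 11) - 6 = 13

P + Q = (11, 13)


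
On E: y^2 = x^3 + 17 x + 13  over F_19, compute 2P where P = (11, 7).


Doubling: s = (3 x1^2 + a) / (2 y1)
s = (3*11^2 + 17) / (2*7) mod 19 = 0
x3 = s^2 - 2 x1 mod 19 = 0^2 - 2*11 = 16
y3 = s (x1 - x3) - y1 mod 19 = 0 * (11 - 16) - 7 = 12

2P = (16, 12)


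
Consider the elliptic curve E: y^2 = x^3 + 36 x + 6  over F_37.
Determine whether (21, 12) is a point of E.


Check whether y^2 = x^3 + 36 x + 6 (mod 37) for (x, y) = (21, 12).
LHS: y^2 = 12^2 mod 37 = 33
RHS: x^3 + 36 x + 6 = 21^3 + 36*21 + 6 mod 37 = 33
LHS = RHS

Yes, on the curve


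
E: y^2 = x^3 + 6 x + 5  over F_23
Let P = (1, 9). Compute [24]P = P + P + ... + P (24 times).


k = 24 = 11000_2 (binary, LSB first: 00011)
Double-and-add from P = (1, 9):
  bit 0 = 0: acc unchanged = O
  bit 1 = 0: acc unchanged = O
  bit 2 = 0: acc unchanged = O
  bit 3 = 1: acc = O + (9, 12) = (9, 12)
  bit 4 = 1: acc = (9, 12) + (21, 13) = (20, 12)

24P = (20, 12)


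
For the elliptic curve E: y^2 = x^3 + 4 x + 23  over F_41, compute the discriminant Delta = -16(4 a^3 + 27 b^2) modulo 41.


4 a^3 + 27 b^2 = 4*4^3 + 27*23^2 = 256 + 14283 = 14539
Delta = -16 * (14539) = -232624
Delta mod 41 = 10

Delta = 10 (mod 41)


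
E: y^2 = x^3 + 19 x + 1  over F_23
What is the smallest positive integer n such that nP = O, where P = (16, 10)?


Compute successive multiples of P until we hit O:
  1P = (16, 10)
  2P = (4, 16)
  3P = (9, 21)
  4P = (0, 1)
  5P = (11, 0)
  6P = (0, 22)
  7P = (9, 2)
  8P = (4, 7)
  ... (continuing to 10P)
  10P = O

ord(P) = 10


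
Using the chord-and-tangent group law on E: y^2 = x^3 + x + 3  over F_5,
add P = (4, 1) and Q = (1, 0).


P != Q, so use the chord formula.
s = (y2 - y1) / (x2 - x1) = (4) / (2) mod 5 = 2
x3 = s^2 - x1 - x2 mod 5 = 2^2 - 4 - 1 = 4
y3 = s (x1 - x3) - y1 mod 5 = 2 * (4 - 4) - 1 = 4

P + Q = (4, 4)


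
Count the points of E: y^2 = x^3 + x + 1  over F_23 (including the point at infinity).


For each x in F_23, count y with y^2 = x^3 + 1 x + 1 mod 23:
  x = 0: RHS = 1, y in [1, 22]  -> 2 point(s)
  x = 1: RHS = 3, y in [7, 16]  -> 2 point(s)
  x = 3: RHS = 8, y in [10, 13]  -> 2 point(s)
  x = 4: RHS = 0, y in [0]  -> 1 point(s)
  x = 5: RHS = 16, y in [4, 19]  -> 2 point(s)
  x = 6: RHS = 16, y in [4, 19]  -> 2 point(s)
  x = 7: RHS = 6, y in [11, 12]  -> 2 point(s)
  x = 9: RHS = 3, y in [7, 16]  -> 2 point(s)
  x = 11: RHS = 9, y in [3, 20]  -> 2 point(s)
  x = 12: RHS = 16, y in [4, 19]  -> 2 point(s)
  x = 13: RHS = 3, y in [7, 16]  -> 2 point(s)
  x = 17: RHS = 9, y in [3, 20]  -> 2 point(s)
  x = 18: RHS = 9, y in [3, 20]  -> 2 point(s)
  x = 19: RHS = 2, y in [5, 18]  -> 2 point(s)
Affine points: 27. Add the point at infinity: total = 28.

#E(F_23) = 28


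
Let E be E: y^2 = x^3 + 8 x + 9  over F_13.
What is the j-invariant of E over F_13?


Delta = -16(4 a^3 + 27 b^2) mod 13 = 9
-1728 * (4 a)^3 = -1728 * (4*8)^3 mod 13 = 8
j = 8 * 9^(-1) mod 13 = 11

j = 11 (mod 13)


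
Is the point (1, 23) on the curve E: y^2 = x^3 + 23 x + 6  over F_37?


Check whether y^2 = x^3 + 23 x + 6 (mod 37) for (x, y) = (1, 23).
LHS: y^2 = 23^2 mod 37 = 11
RHS: x^3 + 23 x + 6 = 1^3 + 23*1 + 6 mod 37 = 30
LHS != RHS

No, not on the curve


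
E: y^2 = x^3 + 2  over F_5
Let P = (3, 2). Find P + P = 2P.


Doubling: s = (3 x1^2 + a) / (2 y1)
s = (3*3^2 + 0) / (2*2) mod 5 = 3
x3 = s^2 - 2 x1 mod 5 = 3^2 - 2*3 = 3
y3 = s (x1 - x3) - y1 mod 5 = 3 * (3 - 3) - 2 = 3

2P = (3, 3)


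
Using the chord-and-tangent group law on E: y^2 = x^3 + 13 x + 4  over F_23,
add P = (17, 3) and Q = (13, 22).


P != Q, so use the chord formula.
s = (y2 - y1) / (x2 - x1) = (19) / (19) mod 23 = 1
x3 = s^2 - x1 - x2 mod 23 = 1^2 - 17 - 13 = 17
y3 = s (x1 - x3) - y1 mod 23 = 1 * (17 - 17) - 3 = 20

P + Q = (17, 20)


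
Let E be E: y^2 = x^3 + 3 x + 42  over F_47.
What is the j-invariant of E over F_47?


Delta = -16(4 a^3 + 27 b^2) mod 47 = 21
-1728 * (4 a)^3 = -1728 * (4*3)^3 mod 47 = 20
j = 20 * 21^(-1) mod 47 = 39

j = 39 (mod 47)


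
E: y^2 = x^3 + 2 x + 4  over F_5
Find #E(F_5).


For each x in F_5, count y with y^2 = x^3 + 2 x + 4 mod 5:
  x = 0: RHS = 4, y in [2, 3]  -> 2 point(s)
  x = 2: RHS = 1, y in [1, 4]  -> 2 point(s)
  x = 4: RHS = 1, y in [1, 4]  -> 2 point(s)
Affine points: 6. Add the point at infinity: total = 7.

#E(F_5) = 7


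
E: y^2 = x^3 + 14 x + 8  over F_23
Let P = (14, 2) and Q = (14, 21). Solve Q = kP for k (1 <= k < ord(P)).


Enumerate multiples of P until we hit Q = (14, 21):
  1P = (14, 2)
  2P = (19, 16)
  3P = (19, 7)
  4P = (14, 21)
Match found at i = 4.

k = 4


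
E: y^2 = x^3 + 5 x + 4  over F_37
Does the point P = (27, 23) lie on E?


Check whether y^2 = x^3 + 5 x + 4 (mod 37) for (x, y) = (27, 23).
LHS: y^2 = 23^2 mod 37 = 11
RHS: x^3 + 5 x + 4 = 27^3 + 5*27 + 4 mod 37 = 27
LHS != RHS

No, not on the curve


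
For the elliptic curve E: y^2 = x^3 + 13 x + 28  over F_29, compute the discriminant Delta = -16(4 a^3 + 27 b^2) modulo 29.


4 a^3 + 27 b^2 = 4*13^3 + 27*28^2 = 8788 + 21168 = 29956
Delta = -16 * (29956) = -479296
Delta mod 29 = 16

Delta = 16 (mod 29)


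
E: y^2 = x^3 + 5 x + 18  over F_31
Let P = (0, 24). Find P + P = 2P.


Doubling: s = (3 x1^2 + a) / (2 y1)
s = (3*0^2 + 5) / (2*24) mod 31 = 24
x3 = s^2 - 2 x1 mod 31 = 24^2 - 2*0 = 18
y3 = s (x1 - x3) - y1 mod 31 = 24 * (0 - 18) - 24 = 9

2P = (18, 9)


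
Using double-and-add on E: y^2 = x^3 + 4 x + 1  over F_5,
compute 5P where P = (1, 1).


k = 5 = 101_2 (binary, LSB first: 101)
Double-and-add from P = (1, 1):
  bit 0 = 1: acc = O + (1, 1) = (1, 1)
  bit 1 = 0: acc unchanged = (1, 1)
  bit 2 = 1: acc = (1, 1) + (3, 0) = (0, 1)

5P = (0, 1)


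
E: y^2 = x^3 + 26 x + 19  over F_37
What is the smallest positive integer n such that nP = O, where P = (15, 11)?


Compute successive multiples of P until we hit O:
  1P = (15, 11)
  2P = (33, 31)
  3P = (35, 12)
  4P = (8, 6)
  5P = (13, 1)
  6P = (34, 5)
  7P = (21, 24)
  8P = (17, 34)
  ... (continuing to 17P)
  17P = O

ord(P) = 17


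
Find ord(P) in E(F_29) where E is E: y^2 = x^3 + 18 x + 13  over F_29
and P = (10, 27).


Compute successive multiples of P until we hit O:
  1P = (10, 27)
  2P = (0, 19)
  3P = (15, 27)
  4P = (4, 2)
  5P = (9, 11)
  6P = (5, 24)
  7P = (19, 14)
  8P = (25, 14)
  ... (continuing to 31P)
  31P = O

ord(P) = 31


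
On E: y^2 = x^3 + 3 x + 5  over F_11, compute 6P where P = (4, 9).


k = 6 = 110_2 (binary, LSB first: 011)
Double-and-add from P = (4, 9):
  bit 0 = 0: acc unchanged = O
  bit 1 = 1: acc = O + (4, 2) = (4, 2)
  bit 2 = 1: acc = (4, 2) + (4, 9) = O

6P = O


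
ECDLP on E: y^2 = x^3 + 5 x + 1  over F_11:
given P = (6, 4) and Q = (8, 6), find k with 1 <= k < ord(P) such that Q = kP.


Enumerate multiples of P until we hit Q = (8, 6):
  1P = (6, 4)
  2P = (0, 1)
  3P = (8, 6)
Match found at i = 3.

k = 3


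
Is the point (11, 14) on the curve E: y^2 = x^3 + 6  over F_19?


Check whether y^2 = x^3 + 0 x + 6 (mod 19) for (x, y) = (11, 14).
LHS: y^2 = 14^2 mod 19 = 6
RHS: x^3 + 0 x + 6 = 11^3 + 0*11 + 6 mod 19 = 7
LHS != RHS

No, not on the curve


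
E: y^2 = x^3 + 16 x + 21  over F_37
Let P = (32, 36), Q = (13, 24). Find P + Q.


P != Q, so use the chord formula.
s = (y2 - y1) / (x2 - x1) = (25) / (18) mod 37 = 24
x3 = s^2 - x1 - x2 mod 37 = 24^2 - 32 - 13 = 13
y3 = s (x1 - x3) - y1 mod 37 = 24 * (32 - 13) - 36 = 13

P + Q = (13, 13)


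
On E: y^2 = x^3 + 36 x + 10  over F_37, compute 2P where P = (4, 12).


Doubling: s = (3 x1^2 + a) / (2 y1)
s = (3*4^2 + 36) / (2*12) mod 37 = 22
x3 = s^2 - 2 x1 mod 37 = 22^2 - 2*4 = 32
y3 = s (x1 - x3) - y1 mod 37 = 22 * (4 - 32) - 12 = 1

2P = (32, 1)


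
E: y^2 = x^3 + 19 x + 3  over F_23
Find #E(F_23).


For each x in F_23, count y with y^2 = x^3 + 19 x + 3 mod 23:
  x = 0: RHS = 3, y in [7, 16]  -> 2 point(s)
  x = 1: RHS = 0, y in [0]  -> 1 point(s)
  x = 2: RHS = 3, y in [7, 16]  -> 2 point(s)
  x = 3: RHS = 18, y in [8, 15]  -> 2 point(s)
  x = 5: RHS = 16, y in [4, 19]  -> 2 point(s)
  x = 8: RHS = 0, y in [0]  -> 1 point(s)
  x = 9: RHS = 6, y in [11, 12]  -> 2 point(s)
  x = 11: RHS = 2, y in [5, 18]  -> 2 point(s)
  x = 12: RHS = 4, y in [2, 21]  -> 2 point(s)
  x = 13: RHS = 9, y in [3, 20]  -> 2 point(s)
  x = 14: RHS = 0, y in [0]  -> 1 point(s)
  x = 15: RHS = 6, y in [11, 12]  -> 2 point(s)
  x = 17: RHS = 18, y in [8, 15]  -> 2 point(s)
  x = 18: RHS = 13, y in [6, 17]  -> 2 point(s)
  x = 19: RHS = 1, y in [1, 22]  -> 2 point(s)
  x = 21: RHS = 3, y in [7, 16]  -> 2 point(s)
  x = 22: RHS = 6, y in [11, 12]  -> 2 point(s)
Affine points: 31. Add the point at infinity: total = 32.

#E(F_23) = 32


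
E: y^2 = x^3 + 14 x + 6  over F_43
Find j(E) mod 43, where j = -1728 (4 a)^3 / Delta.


Delta = -16(4 a^3 + 27 b^2) mod 43 = 10
-1728 * (4 a)^3 = -1728 * (4*14)^3 mod 43 = 11
j = 11 * 10^(-1) mod 43 = 14

j = 14 (mod 43)


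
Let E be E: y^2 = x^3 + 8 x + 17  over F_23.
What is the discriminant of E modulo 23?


4 a^3 + 27 b^2 = 4*8^3 + 27*17^2 = 2048 + 7803 = 9851
Delta = -16 * (9851) = -157616
Delta mod 23 = 3

Delta = 3 (mod 23)


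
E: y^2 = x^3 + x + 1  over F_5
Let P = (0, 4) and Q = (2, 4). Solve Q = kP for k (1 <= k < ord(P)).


Enumerate multiples of P until we hit Q = (2, 4):
  1P = (0, 4)
  2P = (4, 3)
  3P = (2, 4)
Match found at i = 3.

k = 3


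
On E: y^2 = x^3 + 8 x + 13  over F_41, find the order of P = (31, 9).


Compute successive multiples of P until we hit O:
  1P = (31, 9)
  2P = (2, 18)
  3P = (6, 20)
  4P = (12, 22)
  5P = (23, 33)
  6P = (37, 9)
  7P = (14, 32)
  8P = (35, 35)
  ... (continuing to 31P)
  31P = O

ord(P) = 31


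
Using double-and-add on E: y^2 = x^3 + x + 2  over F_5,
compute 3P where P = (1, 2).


k = 3 = 11_2 (binary, LSB first: 11)
Double-and-add from P = (1, 2):
  bit 0 = 1: acc = O + (1, 2) = (1, 2)
  bit 1 = 1: acc = (1, 2) + (4, 0) = (1, 3)

3P = (1, 3)


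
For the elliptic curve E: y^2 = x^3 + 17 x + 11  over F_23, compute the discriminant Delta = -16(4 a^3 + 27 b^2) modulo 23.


4 a^3 + 27 b^2 = 4*17^3 + 27*11^2 = 19652 + 3267 = 22919
Delta = -16 * (22919) = -366704
Delta mod 23 = 8

Delta = 8 (mod 23)


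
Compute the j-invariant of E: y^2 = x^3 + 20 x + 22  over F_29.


Delta = -16(4 a^3 + 27 b^2) mod 29 = 26
-1728 * (4 a)^3 = -1728 * (4*20)^3 mod 29 = 2
j = 2 * 26^(-1) mod 29 = 9

j = 9 (mod 29)


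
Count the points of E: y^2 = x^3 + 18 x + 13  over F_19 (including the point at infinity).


For each x in F_19, count y with y^2 = x^3 + 18 x + 13 mod 19:
  x = 2: RHS = 0, y in [0]  -> 1 point(s)
  x = 4: RHS = 16, y in [4, 15]  -> 2 point(s)
  x = 5: RHS = 0, y in [0]  -> 1 point(s)
  x = 7: RHS = 7, y in [8, 11]  -> 2 point(s)
  x = 8: RHS = 4, y in [2, 17]  -> 2 point(s)
  x = 9: RHS = 11, y in [7, 12]  -> 2 point(s)
  x = 12: RHS = 0, y in [0]  -> 1 point(s)
  x = 14: RHS = 7, y in [8, 11]  -> 2 point(s)
  x = 17: RHS = 7, y in [8, 11]  -> 2 point(s)
Affine points: 15. Add the point at infinity: total = 16.

#E(F_19) = 16


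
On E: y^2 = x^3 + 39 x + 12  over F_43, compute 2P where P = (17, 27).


Doubling: s = (3 x1^2 + a) / (2 y1)
s = (3*17^2 + 39) / (2*27) mod 43 = 12
x3 = s^2 - 2 x1 mod 43 = 12^2 - 2*17 = 24
y3 = s (x1 - x3) - y1 mod 43 = 12 * (17 - 24) - 27 = 18

2P = (24, 18)


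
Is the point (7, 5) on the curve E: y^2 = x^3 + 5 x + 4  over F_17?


Check whether y^2 = x^3 + 5 x + 4 (mod 17) for (x, y) = (7, 5).
LHS: y^2 = 5^2 mod 17 = 8
RHS: x^3 + 5 x + 4 = 7^3 + 5*7 + 4 mod 17 = 8
LHS = RHS

Yes, on the curve


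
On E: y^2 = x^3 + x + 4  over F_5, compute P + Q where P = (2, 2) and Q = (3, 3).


P != Q, so use the chord formula.
s = (y2 - y1) / (x2 - x1) = (1) / (1) mod 5 = 1
x3 = s^2 - x1 - x2 mod 5 = 1^2 - 2 - 3 = 1
y3 = s (x1 - x3) - y1 mod 5 = 1 * (2 - 1) - 2 = 4

P + Q = (1, 4)


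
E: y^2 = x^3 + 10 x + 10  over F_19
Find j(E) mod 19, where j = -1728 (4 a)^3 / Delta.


Delta = -16(4 a^3 + 27 b^2) mod 19 = 17
-1728 * (4 a)^3 = -1728 * (4*10)^3 mod 19 = 8
j = 8 * 17^(-1) mod 19 = 15

j = 15 (mod 19)


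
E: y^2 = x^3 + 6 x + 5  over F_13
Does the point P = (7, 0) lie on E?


Check whether y^2 = x^3 + 6 x + 5 (mod 13) for (x, y) = (7, 0).
LHS: y^2 = 0^2 mod 13 = 0
RHS: x^3 + 6 x + 5 = 7^3 + 6*7 + 5 mod 13 = 0
LHS = RHS

Yes, on the curve


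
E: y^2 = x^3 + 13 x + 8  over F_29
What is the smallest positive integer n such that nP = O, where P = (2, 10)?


Compute successive multiples of P until we hit O:
  1P = (2, 10)
  2P = (3, 25)
  3P = (17, 26)
  4P = (19, 26)
  5P = (13, 24)
  6P = (1, 15)
  7P = (22, 3)
  8P = (21, 1)
  ... (continuing to 19P)
  19P = O

ord(P) = 19


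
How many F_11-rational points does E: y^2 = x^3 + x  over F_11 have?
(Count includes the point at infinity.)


For each x in F_11, count y with y^2 = x^3 + 1 x + 0 mod 11:
  x = 0: RHS = 0, y in [0]  -> 1 point(s)
  x = 5: RHS = 9, y in [3, 8]  -> 2 point(s)
  x = 7: RHS = 9, y in [3, 8]  -> 2 point(s)
  x = 8: RHS = 3, y in [5, 6]  -> 2 point(s)
  x = 9: RHS = 1, y in [1, 10]  -> 2 point(s)
  x = 10: RHS = 9, y in [3, 8]  -> 2 point(s)
Affine points: 11. Add the point at infinity: total = 12.

#E(F_11) = 12


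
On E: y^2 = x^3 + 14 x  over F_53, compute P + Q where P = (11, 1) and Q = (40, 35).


P != Q, so use the chord formula.
s = (y2 - y1) / (x2 - x1) = (34) / (29) mod 53 = 3
x3 = s^2 - x1 - x2 mod 53 = 3^2 - 11 - 40 = 11
y3 = s (x1 - x3) - y1 mod 53 = 3 * (11 - 11) - 1 = 52

P + Q = (11, 52)


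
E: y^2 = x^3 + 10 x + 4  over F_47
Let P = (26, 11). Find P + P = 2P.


Doubling: s = (3 x1^2 + a) / (2 y1)
s = (3*26^2 + 10) / (2*11) mod 47 = 20
x3 = s^2 - 2 x1 mod 47 = 20^2 - 2*26 = 19
y3 = s (x1 - x3) - y1 mod 47 = 20 * (26 - 19) - 11 = 35

2P = (19, 35)


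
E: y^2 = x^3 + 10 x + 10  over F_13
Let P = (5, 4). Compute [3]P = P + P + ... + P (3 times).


k = 3 = 11_2 (binary, LSB first: 11)
Double-and-add from P = (5, 4):
  bit 0 = 1: acc = O + (5, 4) = (5, 4)
  bit 1 = 1: acc = (5, 4) + (6, 0) = (5, 9)

3P = (5, 9)


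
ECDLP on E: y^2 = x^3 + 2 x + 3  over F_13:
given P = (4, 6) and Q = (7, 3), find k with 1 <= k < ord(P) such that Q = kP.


Enumerate multiples of P until we hit Q = (7, 3):
  1P = (4, 6)
  2P = (9, 10)
  3P = (10, 10)
  4P = (11, 11)
  5P = (7, 3)
Match found at i = 5.

k = 5


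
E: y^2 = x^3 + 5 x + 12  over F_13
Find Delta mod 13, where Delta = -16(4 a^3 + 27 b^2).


4 a^3 + 27 b^2 = 4*5^3 + 27*12^2 = 500 + 3888 = 4388
Delta = -16 * (4388) = -70208
Delta mod 13 = 5

Delta = 5 (mod 13)


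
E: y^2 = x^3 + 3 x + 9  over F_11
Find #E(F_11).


For each x in F_11, count y with y^2 = x^3 + 3 x + 9 mod 11:
  x = 0: RHS = 9, y in [3, 8]  -> 2 point(s)
  x = 2: RHS = 1, y in [1, 10]  -> 2 point(s)
  x = 3: RHS = 1, y in [1, 10]  -> 2 point(s)
  x = 6: RHS = 1, y in [1, 10]  -> 2 point(s)
  x = 10: RHS = 5, y in [4, 7]  -> 2 point(s)
Affine points: 10. Add the point at infinity: total = 11.

#E(F_11) = 11


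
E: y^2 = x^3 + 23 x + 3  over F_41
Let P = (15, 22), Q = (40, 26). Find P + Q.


P != Q, so use the chord formula.
s = (y2 - y1) / (x2 - x1) = (4) / (25) mod 41 = 10
x3 = s^2 - x1 - x2 mod 41 = 10^2 - 15 - 40 = 4
y3 = s (x1 - x3) - y1 mod 41 = 10 * (15 - 4) - 22 = 6

P + Q = (4, 6)


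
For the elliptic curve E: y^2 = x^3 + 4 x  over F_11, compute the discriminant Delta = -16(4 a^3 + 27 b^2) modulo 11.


4 a^3 + 27 b^2 = 4*4^3 + 27*0^2 = 256 + 0 = 256
Delta = -16 * (256) = -4096
Delta mod 11 = 7

Delta = 7 (mod 11)


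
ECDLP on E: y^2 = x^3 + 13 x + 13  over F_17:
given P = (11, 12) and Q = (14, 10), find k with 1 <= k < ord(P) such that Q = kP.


Enumerate multiples of P until we hit Q = (14, 10):
  1P = (11, 12)
  2P = (10, 15)
  3P = (5, 4)
  4P = (16, 4)
  5P = (15, 8)
  6P = (9, 3)
  7P = (13, 13)
  8P = (6, 16)
  9P = (2, 8)
  10P = (0, 8)
  11P = (14, 7)
  12P = (8, 0)
  13P = (14, 10)
Match found at i = 13.

k = 13


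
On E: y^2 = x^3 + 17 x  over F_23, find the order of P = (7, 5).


Compute successive multiples of P until we hit O:
  1P = (7, 5)
  2P = (13, 7)
  3P = (21, 21)
  4P = (1, 15)
  5P = (5, 7)
  6P = (12, 0)
  7P = (5, 16)
  8P = (1, 8)
  ... (continuing to 12P)
  12P = O

ord(P) = 12


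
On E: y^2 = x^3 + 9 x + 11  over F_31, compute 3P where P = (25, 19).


k = 3 = 11_2 (binary, LSB first: 11)
Double-and-add from P = (25, 19):
  bit 0 = 1: acc = O + (25, 19) = (25, 19)
  bit 1 = 1: acc = (25, 19) + (13, 0) = (25, 12)

3P = (25, 12)


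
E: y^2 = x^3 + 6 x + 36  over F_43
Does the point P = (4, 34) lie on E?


Check whether y^2 = x^3 + 6 x + 36 (mod 43) for (x, y) = (4, 34).
LHS: y^2 = 34^2 mod 43 = 38
RHS: x^3 + 6 x + 36 = 4^3 + 6*4 + 36 mod 43 = 38
LHS = RHS

Yes, on the curve


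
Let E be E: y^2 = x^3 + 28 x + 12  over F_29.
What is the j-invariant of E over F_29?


Delta = -16(4 a^3 + 27 b^2) mod 29 = 3
-1728 * (4 a)^3 = -1728 * (4*28)^3 mod 29 = 15
j = 15 * 3^(-1) mod 29 = 5

j = 5 (mod 29)


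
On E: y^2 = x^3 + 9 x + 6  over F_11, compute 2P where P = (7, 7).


Doubling: s = (3 x1^2 + a) / (2 y1)
s = (3*7^2 + 9) / (2*7) mod 11 = 8
x3 = s^2 - 2 x1 mod 11 = 8^2 - 2*7 = 6
y3 = s (x1 - x3) - y1 mod 11 = 8 * (7 - 6) - 7 = 1

2P = (6, 1)


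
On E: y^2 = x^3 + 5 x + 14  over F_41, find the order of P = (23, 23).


Compute successive multiples of P until we hit O:
  1P = (23, 23)
  2P = (15, 15)
  3P = (4, 37)
  4P = (10, 30)
  5P = (26, 7)
  6P = (25, 15)
  7P = (9, 3)
  8P = (1, 26)
  ... (continuing to 26P)
  26P = O

ord(P) = 26


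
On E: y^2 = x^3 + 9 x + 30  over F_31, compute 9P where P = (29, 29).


k = 9 = 1001_2 (binary, LSB first: 1001)
Double-and-add from P = (29, 29):
  bit 0 = 1: acc = O + (29, 29) = (29, 29)
  bit 1 = 0: acc unchanged = (29, 29)
  bit 2 = 0: acc unchanged = (29, 29)
  bit 3 = 1: acc = (29, 29) + (23, 29) = (10, 2)

9P = (10, 2)


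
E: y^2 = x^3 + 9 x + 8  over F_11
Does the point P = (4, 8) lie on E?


Check whether y^2 = x^3 + 9 x + 8 (mod 11) for (x, y) = (4, 8).
LHS: y^2 = 8^2 mod 11 = 9
RHS: x^3 + 9 x + 8 = 4^3 + 9*4 + 8 mod 11 = 9
LHS = RHS

Yes, on the curve


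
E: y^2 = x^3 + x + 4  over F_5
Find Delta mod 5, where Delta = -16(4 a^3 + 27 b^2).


4 a^3 + 27 b^2 = 4*1^3 + 27*4^2 = 4 + 432 = 436
Delta = -16 * (436) = -6976
Delta mod 5 = 4

Delta = 4 (mod 5)


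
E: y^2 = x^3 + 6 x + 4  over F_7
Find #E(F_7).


For each x in F_7, count y with y^2 = x^3 + 6 x + 4 mod 7:
  x = 0: RHS = 4, y in [2, 5]  -> 2 point(s)
  x = 1: RHS = 4, y in [2, 5]  -> 2 point(s)
  x = 3: RHS = 0, y in [0]  -> 1 point(s)
  x = 4: RHS = 1, y in [1, 6]  -> 2 point(s)
  x = 6: RHS = 4, y in [2, 5]  -> 2 point(s)
Affine points: 9. Add the point at infinity: total = 10.

#E(F_7) = 10
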